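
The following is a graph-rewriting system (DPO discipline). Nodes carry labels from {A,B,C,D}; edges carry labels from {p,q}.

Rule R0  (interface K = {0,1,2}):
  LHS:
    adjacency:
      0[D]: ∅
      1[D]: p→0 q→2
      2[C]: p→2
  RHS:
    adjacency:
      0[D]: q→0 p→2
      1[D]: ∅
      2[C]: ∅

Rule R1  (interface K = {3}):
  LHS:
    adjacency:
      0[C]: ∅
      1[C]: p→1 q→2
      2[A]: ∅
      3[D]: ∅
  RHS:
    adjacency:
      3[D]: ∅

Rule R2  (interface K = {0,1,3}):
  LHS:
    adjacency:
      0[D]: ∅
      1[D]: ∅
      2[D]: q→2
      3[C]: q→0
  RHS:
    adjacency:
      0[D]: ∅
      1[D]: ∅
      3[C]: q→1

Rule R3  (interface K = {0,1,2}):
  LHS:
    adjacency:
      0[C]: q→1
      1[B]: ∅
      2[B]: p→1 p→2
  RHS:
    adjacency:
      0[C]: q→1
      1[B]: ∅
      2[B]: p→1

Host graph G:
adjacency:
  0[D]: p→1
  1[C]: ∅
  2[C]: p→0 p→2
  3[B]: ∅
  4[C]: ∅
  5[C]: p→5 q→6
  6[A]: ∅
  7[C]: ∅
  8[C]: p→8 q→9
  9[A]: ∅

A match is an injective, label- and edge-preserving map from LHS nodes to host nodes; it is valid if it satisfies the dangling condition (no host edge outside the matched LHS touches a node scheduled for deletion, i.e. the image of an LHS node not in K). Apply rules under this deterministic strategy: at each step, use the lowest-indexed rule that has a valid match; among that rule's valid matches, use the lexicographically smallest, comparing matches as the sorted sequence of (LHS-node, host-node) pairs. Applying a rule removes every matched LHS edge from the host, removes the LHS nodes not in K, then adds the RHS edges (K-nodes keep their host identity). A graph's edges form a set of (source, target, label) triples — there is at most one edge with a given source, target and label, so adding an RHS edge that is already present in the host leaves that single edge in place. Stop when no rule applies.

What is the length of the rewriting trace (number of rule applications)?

Answer: 2

Rewrite trace:
start.  V:10 E:7  edges: 0-p->1 2-p->0 2-p->2 5-p->5 5-q->6 8-p->8 8-q->9
1. fire R1 via {0↦4, 1↦5, 2↦6, 3↦0}  →  V:7 E:5  edges: 0-p->1 2-p->0 2-p->2 8-p->8 8-q->9
2. fire R1 via {0↦7, 1↦8, 2↦9, 3↦0}  →  V:4 E:3  edges: 0-p->1 2-p->0 2-p->2
halt: no rule applies after step 2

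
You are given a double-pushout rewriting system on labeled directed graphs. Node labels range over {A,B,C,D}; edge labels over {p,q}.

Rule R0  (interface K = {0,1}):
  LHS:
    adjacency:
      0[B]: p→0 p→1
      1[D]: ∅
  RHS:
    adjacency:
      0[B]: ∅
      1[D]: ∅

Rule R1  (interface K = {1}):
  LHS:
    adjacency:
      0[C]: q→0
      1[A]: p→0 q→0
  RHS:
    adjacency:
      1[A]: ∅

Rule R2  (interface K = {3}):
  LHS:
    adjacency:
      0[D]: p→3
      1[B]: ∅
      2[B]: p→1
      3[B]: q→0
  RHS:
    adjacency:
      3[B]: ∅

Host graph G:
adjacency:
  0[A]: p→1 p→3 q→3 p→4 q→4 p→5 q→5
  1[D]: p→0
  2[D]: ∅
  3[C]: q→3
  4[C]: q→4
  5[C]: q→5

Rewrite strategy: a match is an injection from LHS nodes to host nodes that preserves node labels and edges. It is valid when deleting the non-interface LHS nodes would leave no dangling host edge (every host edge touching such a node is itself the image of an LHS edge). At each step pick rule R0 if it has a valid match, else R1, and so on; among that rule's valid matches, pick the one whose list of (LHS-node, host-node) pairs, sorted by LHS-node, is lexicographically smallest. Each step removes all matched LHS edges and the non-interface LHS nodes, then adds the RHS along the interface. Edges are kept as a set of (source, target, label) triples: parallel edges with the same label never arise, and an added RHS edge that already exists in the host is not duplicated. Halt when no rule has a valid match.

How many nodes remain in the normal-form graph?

Answer: 3

Rewrite trace:
start.  V:6 E:11  edges: 0-p->1 0-p->3 0-q->3 0-p->4 0-q->4 0-p->5 0-q->5 1-p->0 3-q->3 4-q->4 5-q->5
1. fire R1 via {0↦3, 1↦0}  →  V:5 E:8  edges: 0-p->1 0-p->4 0-q->4 0-p->5 0-q->5 1-p->0 4-q->4 5-q->5
2. fire R1 via {0↦4, 1↦0}  →  V:4 E:5  edges: 0-p->1 0-p->5 0-q->5 1-p->0 5-q->5
3. fire R1 via {0↦5, 1↦0}  →  V:3 E:2  edges: 0-p->1 1-p->0
halt: no rule applies after step 3
NF nodes: {0:A, 1:D, 2:D}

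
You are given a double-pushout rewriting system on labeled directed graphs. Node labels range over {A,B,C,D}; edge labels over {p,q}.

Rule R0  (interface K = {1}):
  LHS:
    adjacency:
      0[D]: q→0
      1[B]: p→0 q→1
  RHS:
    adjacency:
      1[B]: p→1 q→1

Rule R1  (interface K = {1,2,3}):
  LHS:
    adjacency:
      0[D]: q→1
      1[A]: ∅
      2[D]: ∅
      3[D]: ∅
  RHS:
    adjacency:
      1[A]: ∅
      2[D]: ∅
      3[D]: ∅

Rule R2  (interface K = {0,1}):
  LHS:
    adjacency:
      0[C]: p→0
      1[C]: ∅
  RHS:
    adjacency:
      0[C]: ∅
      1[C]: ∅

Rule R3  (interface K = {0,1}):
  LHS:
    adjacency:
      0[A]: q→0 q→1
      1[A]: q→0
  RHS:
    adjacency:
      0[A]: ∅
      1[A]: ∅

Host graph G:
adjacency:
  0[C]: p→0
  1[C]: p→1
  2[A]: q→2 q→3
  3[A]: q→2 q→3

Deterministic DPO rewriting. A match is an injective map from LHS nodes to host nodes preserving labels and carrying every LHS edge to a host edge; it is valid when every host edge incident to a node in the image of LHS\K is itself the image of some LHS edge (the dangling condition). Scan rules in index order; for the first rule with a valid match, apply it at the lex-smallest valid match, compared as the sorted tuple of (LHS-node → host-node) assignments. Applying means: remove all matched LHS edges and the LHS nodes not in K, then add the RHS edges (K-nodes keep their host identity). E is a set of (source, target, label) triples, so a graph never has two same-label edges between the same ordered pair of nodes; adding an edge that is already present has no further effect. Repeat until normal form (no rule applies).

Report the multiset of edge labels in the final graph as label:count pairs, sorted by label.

Answer: q:1

Rewrite trace:
initial: |V|=4 |E|=6  E = 0-p->0 1-p->1 2-q->2 2-q->3 3-q->2 3-q->3
step 1: apply R2 at {0↦0, 1↦1}  → |V|=4 |E|=5  E = 1-p->1 2-q->2 2-q->3 3-q->2 3-q->3
step 2: apply R2 at {0↦1, 1↦0}  → |V|=4 |E|=4  E = 2-q->2 2-q->3 3-q->2 3-q->3
step 3: apply R3 at {0↦2, 1↦3}  → |V|=4 |E|=1  E = 3-q->3
halt: no rule applies after step 3
NF edges: [(3, 3, 'q')]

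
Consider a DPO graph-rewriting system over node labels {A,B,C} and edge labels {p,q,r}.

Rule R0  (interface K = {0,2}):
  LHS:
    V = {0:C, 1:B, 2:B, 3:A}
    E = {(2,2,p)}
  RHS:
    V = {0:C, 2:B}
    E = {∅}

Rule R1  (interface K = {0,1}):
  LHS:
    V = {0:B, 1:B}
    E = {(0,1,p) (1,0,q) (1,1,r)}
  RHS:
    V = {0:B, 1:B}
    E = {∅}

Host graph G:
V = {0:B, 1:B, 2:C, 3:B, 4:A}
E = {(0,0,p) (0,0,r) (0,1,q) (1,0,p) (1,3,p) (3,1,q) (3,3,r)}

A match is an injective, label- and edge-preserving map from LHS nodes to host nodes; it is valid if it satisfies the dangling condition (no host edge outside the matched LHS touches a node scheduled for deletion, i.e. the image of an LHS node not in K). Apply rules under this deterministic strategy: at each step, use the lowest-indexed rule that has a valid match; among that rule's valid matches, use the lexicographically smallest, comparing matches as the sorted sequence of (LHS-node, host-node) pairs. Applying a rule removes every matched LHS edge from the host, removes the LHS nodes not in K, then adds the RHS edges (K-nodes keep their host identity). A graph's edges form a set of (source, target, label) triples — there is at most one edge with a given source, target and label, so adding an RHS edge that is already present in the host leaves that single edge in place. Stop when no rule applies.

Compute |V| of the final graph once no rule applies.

[0] host  ⇒  5 nodes, 7 edges  {0-p->0 0-r->0 0-q->1 1-p->0 1-p->3 3-q->1 3-r->3}
[1] R1 @ {0↦1, 1↦0}  ⇒  5 nodes, 4 edges  {0-p->0 1-p->3 3-q->1 3-r->3}
[2] R1 @ {0↦1, 1↦3}  ⇒  5 nodes, 1 edges  {0-p->0}
[3] R0 @ {0↦2, 1↦1, 2↦0, 3↦4}  ⇒  3 nodes, 0 edges  {∅}
normal form: no rule applies after step 3
NF nodes: {0:B, 2:C, 3:B}

Answer: 3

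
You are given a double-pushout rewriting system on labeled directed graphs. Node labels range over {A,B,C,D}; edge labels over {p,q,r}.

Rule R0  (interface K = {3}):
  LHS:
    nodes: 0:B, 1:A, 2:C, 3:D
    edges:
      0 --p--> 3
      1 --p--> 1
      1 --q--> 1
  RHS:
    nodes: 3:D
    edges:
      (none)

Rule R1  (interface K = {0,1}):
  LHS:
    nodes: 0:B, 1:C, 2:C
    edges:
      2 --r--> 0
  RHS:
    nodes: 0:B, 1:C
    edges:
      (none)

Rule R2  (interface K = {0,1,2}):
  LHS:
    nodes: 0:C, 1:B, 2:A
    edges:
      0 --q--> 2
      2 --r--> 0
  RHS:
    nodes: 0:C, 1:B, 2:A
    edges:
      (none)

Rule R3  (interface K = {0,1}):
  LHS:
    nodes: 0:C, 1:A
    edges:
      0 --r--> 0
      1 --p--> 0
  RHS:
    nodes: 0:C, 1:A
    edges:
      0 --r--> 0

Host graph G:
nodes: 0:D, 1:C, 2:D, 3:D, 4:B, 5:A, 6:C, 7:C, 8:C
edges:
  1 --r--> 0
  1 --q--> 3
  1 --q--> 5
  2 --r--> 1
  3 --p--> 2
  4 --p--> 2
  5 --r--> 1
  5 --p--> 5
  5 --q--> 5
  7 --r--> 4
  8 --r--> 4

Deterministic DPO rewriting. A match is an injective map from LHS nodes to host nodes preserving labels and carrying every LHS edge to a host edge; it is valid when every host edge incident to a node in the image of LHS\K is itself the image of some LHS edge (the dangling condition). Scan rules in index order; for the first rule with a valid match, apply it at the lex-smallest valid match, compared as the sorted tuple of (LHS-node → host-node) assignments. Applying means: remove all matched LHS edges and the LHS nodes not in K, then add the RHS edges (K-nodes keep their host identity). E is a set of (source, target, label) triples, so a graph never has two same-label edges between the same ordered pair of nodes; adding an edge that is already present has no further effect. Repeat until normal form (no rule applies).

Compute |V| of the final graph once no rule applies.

Answer: 4

Rewrite trace:
start.  V:9 E:11  edges: 1-r->0 1-q->3 1-q->5 2-r->1 3-p->2 4-p->2 5-r->1 5-p->5 5-q->5 7-r->4 8-r->4
1. fire R1 via {0↦4, 1↦1, 2↦7}  →  V:8 E:10  edges: 1-r->0 1-q->3 1-q->5 2-r->1 3-p->2 4-p->2 5-r->1 5-p->5 5-q->5 8-r->4
2. fire R1 via {0↦4, 1↦1, 2↦8}  →  V:7 E:9  edges: 1-r->0 1-q->3 1-q->5 2-r->1 3-p->2 4-p->2 5-r->1 5-p->5 5-q->5
3. fire R2 via {0↦1, 1↦4, 2↦5}  →  V:7 E:7  edges: 1-r->0 1-q->3 2-r->1 3-p->2 4-p->2 5-p->5 5-q->5
4. fire R0 via {0↦4, 1↦5, 2↦6, 3↦2}  →  V:4 E:4  edges: 1-r->0 1-q->3 2-r->1 3-p->2
final graph: no rule applies after step 4
NF nodes: {0:D, 1:C, 2:D, 3:D}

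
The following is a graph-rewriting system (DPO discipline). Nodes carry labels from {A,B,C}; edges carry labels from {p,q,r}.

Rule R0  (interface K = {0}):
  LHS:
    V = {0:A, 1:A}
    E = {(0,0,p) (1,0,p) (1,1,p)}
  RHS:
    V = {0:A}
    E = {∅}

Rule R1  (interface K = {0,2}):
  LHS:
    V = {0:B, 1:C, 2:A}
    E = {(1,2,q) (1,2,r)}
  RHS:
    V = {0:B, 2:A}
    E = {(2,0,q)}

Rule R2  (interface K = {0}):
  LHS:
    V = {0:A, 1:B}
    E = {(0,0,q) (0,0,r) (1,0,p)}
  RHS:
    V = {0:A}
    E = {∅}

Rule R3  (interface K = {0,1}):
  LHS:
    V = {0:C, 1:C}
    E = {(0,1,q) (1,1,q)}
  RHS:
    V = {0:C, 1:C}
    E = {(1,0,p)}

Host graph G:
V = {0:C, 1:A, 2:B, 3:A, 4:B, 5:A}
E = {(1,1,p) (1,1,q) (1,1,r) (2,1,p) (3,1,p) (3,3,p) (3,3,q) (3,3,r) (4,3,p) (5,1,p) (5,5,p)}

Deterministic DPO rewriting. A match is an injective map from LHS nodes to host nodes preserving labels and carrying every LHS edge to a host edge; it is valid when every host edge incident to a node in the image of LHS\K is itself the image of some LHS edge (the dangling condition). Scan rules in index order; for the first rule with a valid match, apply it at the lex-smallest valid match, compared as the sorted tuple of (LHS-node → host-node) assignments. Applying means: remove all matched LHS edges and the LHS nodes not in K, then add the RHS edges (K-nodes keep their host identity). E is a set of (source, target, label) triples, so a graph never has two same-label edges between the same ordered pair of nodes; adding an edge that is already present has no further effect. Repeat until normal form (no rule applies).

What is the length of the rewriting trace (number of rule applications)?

Answer: 3

Steps:
start.  V:6 E:11  edges: 1-p->1 1-q->1 1-r->1 2-p->1 3-p->1 3-p->3 3-q->3 3-r->3 4-p->3 5-p->1 5-p->5
1. fire R0 via {0↦1, 1↦5}  →  V:5 E:8  edges: 1-q->1 1-r->1 2-p->1 3-p->1 3-p->3 3-q->3 3-r->3 4-p->3
2. fire R2 via {0↦1, 1↦2}  →  V:4 E:5  edges: 3-p->1 3-p->3 3-q->3 3-r->3 4-p->3
3. fire R2 via {0↦3, 1↦4}  →  V:3 E:2  edges: 3-p->1 3-p->3
halt: no rule applies after step 3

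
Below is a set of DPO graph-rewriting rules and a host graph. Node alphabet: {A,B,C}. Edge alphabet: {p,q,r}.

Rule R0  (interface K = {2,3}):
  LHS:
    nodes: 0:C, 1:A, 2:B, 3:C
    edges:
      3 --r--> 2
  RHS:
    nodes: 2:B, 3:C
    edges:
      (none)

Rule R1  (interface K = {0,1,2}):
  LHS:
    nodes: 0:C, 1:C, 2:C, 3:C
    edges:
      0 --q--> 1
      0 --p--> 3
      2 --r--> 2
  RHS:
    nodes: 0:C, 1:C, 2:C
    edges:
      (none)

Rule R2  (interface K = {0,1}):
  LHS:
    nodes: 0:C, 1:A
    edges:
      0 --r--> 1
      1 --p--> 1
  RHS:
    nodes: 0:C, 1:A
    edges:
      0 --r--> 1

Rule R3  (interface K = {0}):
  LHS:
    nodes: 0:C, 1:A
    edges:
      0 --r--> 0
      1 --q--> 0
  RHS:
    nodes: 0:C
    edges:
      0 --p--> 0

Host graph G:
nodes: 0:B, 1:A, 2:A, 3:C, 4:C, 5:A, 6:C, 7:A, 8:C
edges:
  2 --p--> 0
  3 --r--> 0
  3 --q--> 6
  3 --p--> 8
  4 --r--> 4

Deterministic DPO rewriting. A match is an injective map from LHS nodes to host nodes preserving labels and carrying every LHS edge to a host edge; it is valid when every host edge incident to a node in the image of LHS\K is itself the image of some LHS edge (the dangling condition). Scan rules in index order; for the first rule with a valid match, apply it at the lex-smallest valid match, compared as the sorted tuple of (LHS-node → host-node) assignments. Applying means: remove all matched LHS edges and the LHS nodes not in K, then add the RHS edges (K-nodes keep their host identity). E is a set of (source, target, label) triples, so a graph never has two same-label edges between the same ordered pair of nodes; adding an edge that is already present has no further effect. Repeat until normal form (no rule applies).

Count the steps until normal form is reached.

Answer: 2

Rewrite trace:
[0] host  ⇒  9 nodes, 5 edges  {2-p->0 3-r->0 3-q->6 3-p->8 4-r->4}
[1] R1 @ {0↦3, 1↦6, 2↦4, 3↦8}  ⇒  8 nodes, 2 edges  {2-p->0 3-r->0}
[2] R0 @ {0↦4, 1↦1, 2↦0, 3↦3}  ⇒  6 nodes, 1 edges  {2-p->0}
normal form: no rule applies after step 2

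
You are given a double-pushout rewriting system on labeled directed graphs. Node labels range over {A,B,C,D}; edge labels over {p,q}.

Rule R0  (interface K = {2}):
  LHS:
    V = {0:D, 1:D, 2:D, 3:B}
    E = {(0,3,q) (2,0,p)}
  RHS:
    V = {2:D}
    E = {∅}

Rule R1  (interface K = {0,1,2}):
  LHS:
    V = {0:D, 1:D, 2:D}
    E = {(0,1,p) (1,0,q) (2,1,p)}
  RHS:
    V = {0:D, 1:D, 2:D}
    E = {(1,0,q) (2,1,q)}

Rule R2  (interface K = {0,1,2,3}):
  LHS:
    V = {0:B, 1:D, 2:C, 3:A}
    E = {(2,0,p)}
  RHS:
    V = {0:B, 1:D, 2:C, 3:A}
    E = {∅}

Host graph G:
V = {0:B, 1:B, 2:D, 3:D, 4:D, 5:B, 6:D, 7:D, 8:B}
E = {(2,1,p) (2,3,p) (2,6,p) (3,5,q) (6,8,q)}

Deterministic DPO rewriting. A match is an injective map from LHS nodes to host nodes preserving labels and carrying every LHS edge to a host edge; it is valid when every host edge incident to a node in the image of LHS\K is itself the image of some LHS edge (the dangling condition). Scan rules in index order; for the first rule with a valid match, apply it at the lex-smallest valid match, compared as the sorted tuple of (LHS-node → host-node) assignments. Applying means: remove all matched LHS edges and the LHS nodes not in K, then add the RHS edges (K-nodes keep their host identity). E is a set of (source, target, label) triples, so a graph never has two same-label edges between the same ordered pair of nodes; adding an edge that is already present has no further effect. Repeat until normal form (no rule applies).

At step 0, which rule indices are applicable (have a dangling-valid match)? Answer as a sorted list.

Answer: [R0]

Rewrite trace:
R0: 4 valid matches — {0↦3, 1↦4, 2↦2, 3↦5}, {0↦3, 1↦7, 2↦2, 3↦5}, {0↦6, 1↦4, 2↦2, 3↦8} (+1 more)
R1: no valid match — LHS pattern not found
R2: no valid match — LHS pattern not found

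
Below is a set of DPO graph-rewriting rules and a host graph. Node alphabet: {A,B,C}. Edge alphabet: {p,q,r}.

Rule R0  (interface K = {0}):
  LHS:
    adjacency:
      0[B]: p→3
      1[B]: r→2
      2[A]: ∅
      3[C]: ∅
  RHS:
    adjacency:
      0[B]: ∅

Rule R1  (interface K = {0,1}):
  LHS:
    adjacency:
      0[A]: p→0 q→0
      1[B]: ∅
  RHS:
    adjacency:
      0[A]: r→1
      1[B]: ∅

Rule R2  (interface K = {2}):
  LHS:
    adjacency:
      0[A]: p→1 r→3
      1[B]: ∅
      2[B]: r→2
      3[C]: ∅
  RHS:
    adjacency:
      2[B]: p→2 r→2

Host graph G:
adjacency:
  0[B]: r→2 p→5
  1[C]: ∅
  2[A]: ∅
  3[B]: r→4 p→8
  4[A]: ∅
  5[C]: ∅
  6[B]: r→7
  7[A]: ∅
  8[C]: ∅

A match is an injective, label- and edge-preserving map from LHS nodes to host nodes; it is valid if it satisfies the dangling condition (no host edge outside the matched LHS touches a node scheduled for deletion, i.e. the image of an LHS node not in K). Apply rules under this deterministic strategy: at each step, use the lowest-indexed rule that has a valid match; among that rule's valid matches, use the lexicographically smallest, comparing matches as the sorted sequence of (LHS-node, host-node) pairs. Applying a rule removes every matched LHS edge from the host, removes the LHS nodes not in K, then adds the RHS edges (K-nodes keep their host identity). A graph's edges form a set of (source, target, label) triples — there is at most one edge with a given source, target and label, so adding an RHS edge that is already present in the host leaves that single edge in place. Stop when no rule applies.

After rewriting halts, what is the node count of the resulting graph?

Answer: 3

Steps:
initial: |V|=9 |E|=5  E = 0-r->2 0-p->5 3-r->4 3-p->8 6-r->7
step 1: apply R0 at {0↦0, 1↦6, 2↦7, 3↦5}  → |V|=6 |E|=3  E = 0-r->2 3-r->4 3-p->8
step 2: apply R0 at {0↦3, 1↦0, 2↦2, 3↦8}  → |V|=3 |E|=1  E = 3-r->4
halt: no rule applies after step 2
NF nodes: {1:C, 3:B, 4:A}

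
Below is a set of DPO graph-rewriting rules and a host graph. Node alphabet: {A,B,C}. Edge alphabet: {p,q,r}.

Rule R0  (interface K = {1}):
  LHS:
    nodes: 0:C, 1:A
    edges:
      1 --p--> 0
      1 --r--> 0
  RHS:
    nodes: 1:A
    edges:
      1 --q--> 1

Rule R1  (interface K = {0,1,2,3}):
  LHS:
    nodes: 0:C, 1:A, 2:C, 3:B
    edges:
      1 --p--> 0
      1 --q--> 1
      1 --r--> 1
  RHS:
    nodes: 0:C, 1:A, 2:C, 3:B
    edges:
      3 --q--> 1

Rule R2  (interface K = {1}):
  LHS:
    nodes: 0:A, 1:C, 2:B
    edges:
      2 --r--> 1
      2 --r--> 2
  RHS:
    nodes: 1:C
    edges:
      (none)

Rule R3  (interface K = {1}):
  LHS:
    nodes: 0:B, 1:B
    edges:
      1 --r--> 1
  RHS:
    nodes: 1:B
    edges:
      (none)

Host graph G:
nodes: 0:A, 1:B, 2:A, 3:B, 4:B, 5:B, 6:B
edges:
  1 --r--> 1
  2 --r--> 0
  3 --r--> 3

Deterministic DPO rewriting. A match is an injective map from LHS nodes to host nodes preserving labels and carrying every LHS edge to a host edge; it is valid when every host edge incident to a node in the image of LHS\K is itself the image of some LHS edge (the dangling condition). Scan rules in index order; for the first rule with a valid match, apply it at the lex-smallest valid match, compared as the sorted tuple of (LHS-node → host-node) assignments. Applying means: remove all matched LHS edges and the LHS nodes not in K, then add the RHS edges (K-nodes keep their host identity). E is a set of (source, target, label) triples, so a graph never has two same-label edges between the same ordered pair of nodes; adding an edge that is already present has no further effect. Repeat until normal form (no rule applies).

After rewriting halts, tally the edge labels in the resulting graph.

Answer: r:1

Rewrite trace:
start.  V:7 E:3  edges: 1-r->1 2-r->0 3-r->3
1. fire R3 via {0↦4, 1↦1}  →  V:6 E:2  edges: 2-r->0 3-r->3
2. fire R3 via {0↦1, 1↦3}  →  V:5 E:1  edges: 2-r->0
halt: no rule applies after step 2
NF edges: [(2, 0, 'r')]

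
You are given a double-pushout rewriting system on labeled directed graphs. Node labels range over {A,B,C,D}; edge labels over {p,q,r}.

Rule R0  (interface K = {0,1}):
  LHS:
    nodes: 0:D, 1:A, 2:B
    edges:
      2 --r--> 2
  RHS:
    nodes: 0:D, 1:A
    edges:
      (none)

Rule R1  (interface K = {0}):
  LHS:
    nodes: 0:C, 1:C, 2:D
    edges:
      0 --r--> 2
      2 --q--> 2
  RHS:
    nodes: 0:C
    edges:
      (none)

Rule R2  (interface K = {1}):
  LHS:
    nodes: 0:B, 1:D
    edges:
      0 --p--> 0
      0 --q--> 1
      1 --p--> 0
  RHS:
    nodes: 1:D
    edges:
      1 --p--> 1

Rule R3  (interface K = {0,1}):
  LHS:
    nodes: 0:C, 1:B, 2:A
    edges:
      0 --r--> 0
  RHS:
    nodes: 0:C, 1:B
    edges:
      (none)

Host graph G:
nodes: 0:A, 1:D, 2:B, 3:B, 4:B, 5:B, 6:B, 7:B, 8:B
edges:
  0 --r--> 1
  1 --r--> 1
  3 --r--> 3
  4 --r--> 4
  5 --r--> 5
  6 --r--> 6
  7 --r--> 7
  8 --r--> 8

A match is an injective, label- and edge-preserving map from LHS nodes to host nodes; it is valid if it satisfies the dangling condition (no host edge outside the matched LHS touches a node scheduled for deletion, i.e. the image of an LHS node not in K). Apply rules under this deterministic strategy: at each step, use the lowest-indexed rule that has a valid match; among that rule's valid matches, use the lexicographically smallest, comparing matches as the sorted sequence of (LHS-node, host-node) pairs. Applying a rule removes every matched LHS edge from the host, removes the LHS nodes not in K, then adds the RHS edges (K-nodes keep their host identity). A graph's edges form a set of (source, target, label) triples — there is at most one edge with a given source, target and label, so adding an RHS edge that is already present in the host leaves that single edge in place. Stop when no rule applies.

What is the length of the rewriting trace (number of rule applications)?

Answer: 6

Steps:
[0] host  ⇒  9 nodes, 8 edges  {0-r->1 1-r->1 3-r->3 4-r->4 5-r->5 6-r->6 7-r->7 8-r->8}
[1] R0 @ {0↦1, 1↦0, 2↦3}  ⇒  8 nodes, 7 edges  {0-r->1 1-r->1 4-r->4 5-r->5 6-r->6 7-r->7 8-r->8}
[2] R0 @ {0↦1, 1↦0, 2↦4}  ⇒  7 nodes, 6 edges  {0-r->1 1-r->1 5-r->5 6-r->6 7-r->7 8-r->8}
[3] R0 @ {0↦1, 1↦0, 2↦5}  ⇒  6 nodes, 5 edges  {0-r->1 1-r->1 6-r->6 7-r->7 8-r->8}
[4] R0 @ {0↦1, 1↦0, 2↦6}  ⇒  5 nodes, 4 edges  {0-r->1 1-r->1 7-r->7 8-r->8}
[5] R0 @ {0↦1, 1↦0, 2↦7}  ⇒  4 nodes, 3 edges  {0-r->1 1-r->1 8-r->8}
[6] R0 @ {0↦1, 1↦0, 2↦8}  ⇒  3 nodes, 2 edges  {0-r->1 1-r->1}
normal form: no rule applies after step 6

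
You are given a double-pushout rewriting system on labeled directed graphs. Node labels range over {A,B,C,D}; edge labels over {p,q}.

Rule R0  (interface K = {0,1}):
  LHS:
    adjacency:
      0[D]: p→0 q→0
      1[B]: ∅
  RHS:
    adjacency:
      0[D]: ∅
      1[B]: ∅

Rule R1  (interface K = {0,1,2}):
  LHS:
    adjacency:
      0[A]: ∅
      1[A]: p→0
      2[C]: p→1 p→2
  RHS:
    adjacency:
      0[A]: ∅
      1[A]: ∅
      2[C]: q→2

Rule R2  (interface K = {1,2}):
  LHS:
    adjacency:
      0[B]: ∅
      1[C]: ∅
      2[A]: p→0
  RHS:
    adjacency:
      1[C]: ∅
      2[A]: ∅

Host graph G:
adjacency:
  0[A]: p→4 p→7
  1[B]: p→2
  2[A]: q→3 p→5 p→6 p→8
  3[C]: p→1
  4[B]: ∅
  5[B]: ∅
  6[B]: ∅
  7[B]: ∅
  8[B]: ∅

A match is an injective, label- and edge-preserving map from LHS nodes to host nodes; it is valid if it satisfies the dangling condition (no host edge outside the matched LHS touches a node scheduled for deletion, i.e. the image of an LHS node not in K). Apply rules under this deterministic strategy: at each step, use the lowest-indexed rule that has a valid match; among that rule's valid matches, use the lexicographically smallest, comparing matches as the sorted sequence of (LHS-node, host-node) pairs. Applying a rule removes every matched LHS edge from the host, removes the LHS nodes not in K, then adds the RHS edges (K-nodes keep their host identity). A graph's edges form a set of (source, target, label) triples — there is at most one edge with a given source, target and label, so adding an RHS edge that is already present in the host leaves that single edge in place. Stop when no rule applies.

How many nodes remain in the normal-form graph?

Answer: 4

Rewrite trace:
[0] host  ⇒  9 nodes, 8 edges  {0-p->4 0-p->7 1-p->2 2-q->3 2-p->5 2-p->6 2-p->8 3-p->1}
[1] R2 @ {0↦4, 1↦3, 2↦0}  ⇒  8 nodes, 7 edges  {0-p->7 1-p->2 2-q->3 2-p->5 2-p->6 2-p->8 3-p->1}
[2] R2 @ {0↦5, 1↦3, 2↦2}  ⇒  7 nodes, 6 edges  {0-p->7 1-p->2 2-q->3 2-p->6 2-p->8 3-p->1}
[3] R2 @ {0↦6, 1↦3, 2↦2}  ⇒  6 nodes, 5 edges  {0-p->7 1-p->2 2-q->3 2-p->8 3-p->1}
[4] R2 @ {0↦7, 1↦3, 2↦0}  ⇒  5 nodes, 4 edges  {1-p->2 2-q->3 2-p->8 3-p->1}
[5] R2 @ {0↦8, 1↦3, 2↦2}  ⇒  4 nodes, 3 edges  {1-p->2 2-q->3 3-p->1}
final graph: no rule applies after step 5
NF nodes: {0:A, 1:B, 2:A, 3:C}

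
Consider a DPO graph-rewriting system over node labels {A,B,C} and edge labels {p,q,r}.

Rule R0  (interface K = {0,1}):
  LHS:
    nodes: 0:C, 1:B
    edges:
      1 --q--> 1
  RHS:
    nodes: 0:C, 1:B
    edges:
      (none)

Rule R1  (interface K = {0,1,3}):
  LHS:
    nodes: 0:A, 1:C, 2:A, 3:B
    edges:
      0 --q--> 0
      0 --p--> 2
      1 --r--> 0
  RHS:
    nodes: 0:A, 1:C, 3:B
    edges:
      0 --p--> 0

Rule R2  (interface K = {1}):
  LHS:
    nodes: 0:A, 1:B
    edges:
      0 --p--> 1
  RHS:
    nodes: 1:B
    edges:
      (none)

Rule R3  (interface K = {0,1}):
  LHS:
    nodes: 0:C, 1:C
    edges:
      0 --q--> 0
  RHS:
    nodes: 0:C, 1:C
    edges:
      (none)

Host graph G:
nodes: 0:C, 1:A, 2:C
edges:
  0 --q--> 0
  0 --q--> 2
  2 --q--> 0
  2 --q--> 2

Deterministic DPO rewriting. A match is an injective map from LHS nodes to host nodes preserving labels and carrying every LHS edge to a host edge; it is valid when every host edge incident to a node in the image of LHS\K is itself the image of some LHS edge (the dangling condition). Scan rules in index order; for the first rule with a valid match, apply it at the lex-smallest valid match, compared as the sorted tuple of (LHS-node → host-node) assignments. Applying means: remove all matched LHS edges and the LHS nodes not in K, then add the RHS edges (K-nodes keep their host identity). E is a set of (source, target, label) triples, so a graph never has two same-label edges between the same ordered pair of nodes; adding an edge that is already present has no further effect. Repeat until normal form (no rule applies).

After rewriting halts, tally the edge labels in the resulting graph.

initial: |V|=3 |E|=4  E = 0-q->0 0-q->2 2-q->0 2-q->2
step 1: apply R3 at {0↦0, 1↦2}  → |V|=3 |E|=3  E = 0-q->2 2-q->0 2-q->2
step 2: apply R3 at {0↦2, 1↦0}  → |V|=3 |E|=2  E = 0-q->2 2-q->0
halt: no rule applies after step 2
NF edges: [(0, 2, 'q'), (2, 0, 'q')]

Answer: q:2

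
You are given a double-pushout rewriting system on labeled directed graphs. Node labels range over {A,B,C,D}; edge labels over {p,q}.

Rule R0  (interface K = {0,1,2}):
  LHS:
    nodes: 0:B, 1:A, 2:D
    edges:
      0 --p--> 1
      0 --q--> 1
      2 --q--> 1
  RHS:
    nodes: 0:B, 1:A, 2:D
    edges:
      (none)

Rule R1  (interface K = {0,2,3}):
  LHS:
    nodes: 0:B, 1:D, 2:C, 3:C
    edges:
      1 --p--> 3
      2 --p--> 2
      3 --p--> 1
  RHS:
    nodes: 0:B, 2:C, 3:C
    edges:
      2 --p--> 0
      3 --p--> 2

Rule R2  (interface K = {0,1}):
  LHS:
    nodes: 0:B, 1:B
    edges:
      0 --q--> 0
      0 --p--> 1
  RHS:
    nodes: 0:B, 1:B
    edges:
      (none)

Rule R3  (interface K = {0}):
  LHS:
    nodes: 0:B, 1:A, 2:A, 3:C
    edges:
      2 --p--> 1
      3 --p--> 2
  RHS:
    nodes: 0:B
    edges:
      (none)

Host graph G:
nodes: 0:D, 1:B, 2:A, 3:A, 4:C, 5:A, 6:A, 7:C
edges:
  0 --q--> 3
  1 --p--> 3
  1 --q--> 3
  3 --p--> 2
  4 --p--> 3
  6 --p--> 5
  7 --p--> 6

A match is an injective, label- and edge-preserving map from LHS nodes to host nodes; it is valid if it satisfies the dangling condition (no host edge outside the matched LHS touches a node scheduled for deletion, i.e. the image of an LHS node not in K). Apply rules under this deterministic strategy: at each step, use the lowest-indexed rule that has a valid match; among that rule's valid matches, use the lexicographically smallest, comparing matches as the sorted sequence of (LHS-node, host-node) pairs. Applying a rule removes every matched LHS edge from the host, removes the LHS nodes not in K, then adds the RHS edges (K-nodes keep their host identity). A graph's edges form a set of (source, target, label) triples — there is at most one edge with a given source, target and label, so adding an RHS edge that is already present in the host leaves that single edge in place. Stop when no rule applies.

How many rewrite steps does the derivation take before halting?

[0] host  ⇒  8 nodes, 7 edges  {0-q->3 1-p->3 1-q->3 3-p->2 4-p->3 6-p->5 7-p->6}
[1] R0 @ {0↦1, 1↦3, 2↦0}  ⇒  8 nodes, 4 edges  {3-p->2 4-p->3 6-p->5 7-p->6}
[2] R3 @ {0↦1, 1↦2, 2↦3, 3↦4}  ⇒  5 nodes, 2 edges  {6-p->5 7-p->6}
[3] R3 @ {0↦1, 1↦5, 2↦6, 3↦7}  ⇒  2 nodes, 0 edges  {∅}
normal form: no rule applies after step 3

Answer: 3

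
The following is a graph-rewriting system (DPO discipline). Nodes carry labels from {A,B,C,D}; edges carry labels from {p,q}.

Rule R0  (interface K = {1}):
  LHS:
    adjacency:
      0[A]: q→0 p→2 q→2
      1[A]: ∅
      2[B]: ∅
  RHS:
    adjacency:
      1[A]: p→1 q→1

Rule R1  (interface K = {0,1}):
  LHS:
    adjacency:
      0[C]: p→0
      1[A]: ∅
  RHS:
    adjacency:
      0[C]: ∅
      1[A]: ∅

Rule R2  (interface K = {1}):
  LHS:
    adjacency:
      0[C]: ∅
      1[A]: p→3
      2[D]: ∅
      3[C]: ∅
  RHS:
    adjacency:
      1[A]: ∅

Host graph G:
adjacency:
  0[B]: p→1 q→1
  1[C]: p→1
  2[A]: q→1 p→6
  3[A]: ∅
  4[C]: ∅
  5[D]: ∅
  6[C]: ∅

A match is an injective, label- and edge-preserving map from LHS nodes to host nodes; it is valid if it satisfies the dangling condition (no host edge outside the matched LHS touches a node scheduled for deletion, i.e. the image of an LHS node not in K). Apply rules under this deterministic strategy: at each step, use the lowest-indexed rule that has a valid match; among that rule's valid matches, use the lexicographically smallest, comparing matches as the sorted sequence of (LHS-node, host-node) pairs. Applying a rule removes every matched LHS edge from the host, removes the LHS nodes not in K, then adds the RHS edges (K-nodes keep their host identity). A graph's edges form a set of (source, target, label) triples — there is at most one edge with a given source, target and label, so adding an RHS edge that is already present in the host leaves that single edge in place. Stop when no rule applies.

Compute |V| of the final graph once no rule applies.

initial: |V|=7 |E|=5  E = 0-p->1 0-q->1 1-p->1 2-q->1 2-p->6
step 1: apply R1 at {0↦1, 1↦2}  → |V|=7 |E|=4  E = 0-p->1 0-q->1 2-q->1 2-p->6
step 2: apply R2 at {0↦4, 1↦2, 2↦5, 3↦6}  → |V|=4 |E|=3  E = 0-p->1 0-q->1 2-q->1
halt: no rule applies after step 2
NF nodes: {0:B, 1:C, 2:A, 3:A}

Answer: 4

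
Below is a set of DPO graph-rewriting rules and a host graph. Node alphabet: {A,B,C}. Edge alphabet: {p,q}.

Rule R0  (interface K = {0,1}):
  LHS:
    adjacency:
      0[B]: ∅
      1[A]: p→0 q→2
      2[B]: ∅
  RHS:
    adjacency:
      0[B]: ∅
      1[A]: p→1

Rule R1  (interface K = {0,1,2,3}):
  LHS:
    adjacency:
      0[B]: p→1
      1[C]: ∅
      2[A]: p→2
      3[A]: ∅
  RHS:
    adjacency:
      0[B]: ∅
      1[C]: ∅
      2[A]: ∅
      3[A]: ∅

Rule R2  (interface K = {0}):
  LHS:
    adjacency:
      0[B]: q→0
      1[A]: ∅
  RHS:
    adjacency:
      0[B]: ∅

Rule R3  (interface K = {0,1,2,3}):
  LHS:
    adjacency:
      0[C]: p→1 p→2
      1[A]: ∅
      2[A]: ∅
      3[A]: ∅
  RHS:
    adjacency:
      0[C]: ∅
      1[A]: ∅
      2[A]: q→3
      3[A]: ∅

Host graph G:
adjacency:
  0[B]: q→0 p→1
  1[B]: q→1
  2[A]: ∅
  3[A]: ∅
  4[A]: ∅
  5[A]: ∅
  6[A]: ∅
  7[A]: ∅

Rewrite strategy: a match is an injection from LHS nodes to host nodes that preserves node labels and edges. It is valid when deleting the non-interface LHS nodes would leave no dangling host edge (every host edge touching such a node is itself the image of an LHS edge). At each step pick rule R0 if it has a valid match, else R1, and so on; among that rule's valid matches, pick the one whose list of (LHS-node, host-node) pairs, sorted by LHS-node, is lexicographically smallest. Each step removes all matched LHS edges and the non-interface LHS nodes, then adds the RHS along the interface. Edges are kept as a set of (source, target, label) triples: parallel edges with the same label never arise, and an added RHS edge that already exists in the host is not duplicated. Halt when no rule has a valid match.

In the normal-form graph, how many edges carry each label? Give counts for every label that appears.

initial: |V|=8 |E|=3  E = 0-q->0 0-p->1 1-q->1
step 1: apply R2 at {0↦0, 1↦2}  → |V|=7 |E|=2  E = 0-p->1 1-q->1
step 2: apply R2 at {0↦1, 1↦3}  → |V|=6 |E|=1  E = 0-p->1
final graph: no rule applies after step 2
NF edges: [(0, 1, 'p')]

Answer: p:1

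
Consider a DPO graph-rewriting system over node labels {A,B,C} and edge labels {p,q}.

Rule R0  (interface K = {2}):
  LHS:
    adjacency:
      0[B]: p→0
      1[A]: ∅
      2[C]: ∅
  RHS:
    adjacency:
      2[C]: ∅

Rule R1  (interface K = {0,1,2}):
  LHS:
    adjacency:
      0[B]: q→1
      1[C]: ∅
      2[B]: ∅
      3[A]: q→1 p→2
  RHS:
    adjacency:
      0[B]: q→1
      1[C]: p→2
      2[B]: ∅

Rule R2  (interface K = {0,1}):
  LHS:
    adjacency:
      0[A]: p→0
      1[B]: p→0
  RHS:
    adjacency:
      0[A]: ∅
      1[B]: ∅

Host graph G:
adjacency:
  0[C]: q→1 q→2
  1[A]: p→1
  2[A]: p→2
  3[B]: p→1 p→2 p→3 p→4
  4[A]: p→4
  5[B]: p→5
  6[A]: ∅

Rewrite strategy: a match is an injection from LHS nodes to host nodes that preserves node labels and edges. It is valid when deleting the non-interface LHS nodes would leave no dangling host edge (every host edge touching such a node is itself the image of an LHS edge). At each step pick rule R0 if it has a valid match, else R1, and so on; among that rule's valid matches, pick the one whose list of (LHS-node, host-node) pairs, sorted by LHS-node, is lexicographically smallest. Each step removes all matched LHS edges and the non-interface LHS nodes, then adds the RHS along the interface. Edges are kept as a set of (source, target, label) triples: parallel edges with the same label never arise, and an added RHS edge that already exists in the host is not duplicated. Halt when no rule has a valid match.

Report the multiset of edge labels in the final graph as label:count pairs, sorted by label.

Answer: q:2

Steps:
start.  V:7 E:10  edges: 0-q->1 0-q->2 1-p->1 2-p->2 3-p->1 3-p->2 3-p->3 3-p->4 4-p->4 5-p->5
1. fire R0 via {0↦5, 1↦6, 2↦0}  →  V:5 E:9  edges: 0-q->1 0-q->2 1-p->1 2-p->2 3-p->1 3-p->2 3-p->3 3-p->4 4-p->4
2. fire R2 via {0↦1, 1↦3}  →  V:5 E:7  edges: 0-q->1 0-q->2 2-p->2 3-p->2 3-p->3 3-p->4 4-p->4
3. fire R2 via {0↦2, 1↦3}  →  V:5 E:5  edges: 0-q->1 0-q->2 3-p->3 3-p->4 4-p->4
4. fire R2 via {0↦4, 1↦3}  →  V:5 E:3  edges: 0-q->1 0-q->2 3-p->3
5. fire R0 via {0↦3, 1↦4, 2↦0}  →  V:3 E:2  edges: 0-q->1 0-q->2
final graph: no rule applies after step 5
NF edges: [(0, 1, 'q'), (0, 2, 'q')]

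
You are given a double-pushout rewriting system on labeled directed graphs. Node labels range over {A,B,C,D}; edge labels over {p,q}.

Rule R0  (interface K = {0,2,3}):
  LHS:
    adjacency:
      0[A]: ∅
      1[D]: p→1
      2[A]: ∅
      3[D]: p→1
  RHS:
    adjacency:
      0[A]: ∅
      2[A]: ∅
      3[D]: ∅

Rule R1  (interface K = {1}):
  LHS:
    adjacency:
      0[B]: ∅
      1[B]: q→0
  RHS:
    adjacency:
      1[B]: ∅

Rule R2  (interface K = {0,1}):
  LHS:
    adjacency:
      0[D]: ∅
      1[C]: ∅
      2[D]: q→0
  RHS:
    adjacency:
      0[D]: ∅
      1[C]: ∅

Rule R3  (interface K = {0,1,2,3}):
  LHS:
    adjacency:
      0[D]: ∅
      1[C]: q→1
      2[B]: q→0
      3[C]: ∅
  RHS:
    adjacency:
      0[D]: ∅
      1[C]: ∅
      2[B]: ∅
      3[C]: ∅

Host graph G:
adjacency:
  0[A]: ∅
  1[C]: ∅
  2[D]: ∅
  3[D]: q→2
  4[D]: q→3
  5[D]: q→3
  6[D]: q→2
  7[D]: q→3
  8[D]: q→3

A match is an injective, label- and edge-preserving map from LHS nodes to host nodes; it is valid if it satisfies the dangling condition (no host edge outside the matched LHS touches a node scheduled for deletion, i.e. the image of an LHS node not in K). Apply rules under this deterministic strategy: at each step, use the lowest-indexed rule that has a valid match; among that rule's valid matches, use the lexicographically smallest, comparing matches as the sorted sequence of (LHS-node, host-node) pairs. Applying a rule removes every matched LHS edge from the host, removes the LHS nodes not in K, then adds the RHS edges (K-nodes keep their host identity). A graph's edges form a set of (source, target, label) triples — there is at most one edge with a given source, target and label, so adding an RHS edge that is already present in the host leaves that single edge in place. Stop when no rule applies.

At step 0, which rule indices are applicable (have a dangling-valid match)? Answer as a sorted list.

R0: no valid match — LHS pattern not found
R1: no valid match — LHS pattern not found
R2: 5 valid matches — {0↦2, 1↦1, 2↦6}, {0↦3, 1↦1, 2↦4}, {0↦3, 1↦1, 2↦5} (+2 more)
R3: no valid match — LHS pattern not found

Answer: [R2]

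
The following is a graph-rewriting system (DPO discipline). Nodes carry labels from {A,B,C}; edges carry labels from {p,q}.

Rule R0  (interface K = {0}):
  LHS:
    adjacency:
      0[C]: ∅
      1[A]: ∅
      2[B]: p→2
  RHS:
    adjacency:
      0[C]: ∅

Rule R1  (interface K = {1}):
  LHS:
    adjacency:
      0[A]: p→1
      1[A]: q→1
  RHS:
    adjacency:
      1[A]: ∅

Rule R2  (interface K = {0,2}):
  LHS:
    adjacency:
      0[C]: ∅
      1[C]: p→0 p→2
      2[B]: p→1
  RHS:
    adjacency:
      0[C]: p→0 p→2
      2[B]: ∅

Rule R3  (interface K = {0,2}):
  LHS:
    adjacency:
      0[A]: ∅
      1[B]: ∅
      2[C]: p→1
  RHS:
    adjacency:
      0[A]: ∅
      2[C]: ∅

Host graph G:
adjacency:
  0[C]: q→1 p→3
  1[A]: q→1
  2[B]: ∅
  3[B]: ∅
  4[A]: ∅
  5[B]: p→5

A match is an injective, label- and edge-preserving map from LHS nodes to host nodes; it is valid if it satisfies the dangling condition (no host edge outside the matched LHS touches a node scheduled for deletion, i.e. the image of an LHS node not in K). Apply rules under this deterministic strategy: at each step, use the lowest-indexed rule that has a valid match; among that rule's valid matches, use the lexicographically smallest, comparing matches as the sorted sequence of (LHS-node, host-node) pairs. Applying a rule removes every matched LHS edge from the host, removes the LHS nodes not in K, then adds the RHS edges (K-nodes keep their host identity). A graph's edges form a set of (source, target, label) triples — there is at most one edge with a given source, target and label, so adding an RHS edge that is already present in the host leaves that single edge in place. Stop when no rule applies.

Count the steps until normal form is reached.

Answer: 2

Rewrite trace:
initial: |V|=6 |E|=4  E = 0-q->1 0-p->3 1-q->1 5-p->5
step 1: apply R0 at {0↦0, 1↦4, 2↦5}  → |V|=4 |E|=3  E = 0-q->1 0-p->3 1-q->1
step 2: apply R3 at {0↦1, 1↦3, 2↦0}  → |V|=3 |E|=2  E = 0-q->1 1-q->1
halt: no rule applies after step 2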